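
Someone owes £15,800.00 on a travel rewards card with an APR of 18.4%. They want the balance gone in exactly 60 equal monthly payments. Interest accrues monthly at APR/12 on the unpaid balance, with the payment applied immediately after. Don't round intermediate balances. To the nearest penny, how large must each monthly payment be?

Monthly rate r = 18.4%/12 = 1.53333% = 0.0153333.
Level-payment amortization: P = B₀·r / (1 − (1+r)^(−n)) = 15800.00·0.0153333 / (1 − 1.01533^(−60)).
Denominator 1 − (1+r)^(−60) = 0.598688742.
P = 242.267 / 0.598688742 ≈ 404.66.

£404.66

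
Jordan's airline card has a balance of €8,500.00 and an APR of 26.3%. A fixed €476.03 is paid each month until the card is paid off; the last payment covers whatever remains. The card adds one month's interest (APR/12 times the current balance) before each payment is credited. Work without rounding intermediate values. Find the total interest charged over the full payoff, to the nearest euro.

Monthly rate r = 26.3%/12 = 2.19167% = 0.0219167.
Payoff takes n = ⌈−ln(1 − rB₀/P)/ln(1+r)⌉ = ⌈22.901⌉ = 23 payments; the last is €429.58.
Total paid = 22·€476.03 + €429.58 = €10,902.24.
Total interest = total paid − principal = €10,902.24 − €8,500.00 = €2,402.24.

€2,402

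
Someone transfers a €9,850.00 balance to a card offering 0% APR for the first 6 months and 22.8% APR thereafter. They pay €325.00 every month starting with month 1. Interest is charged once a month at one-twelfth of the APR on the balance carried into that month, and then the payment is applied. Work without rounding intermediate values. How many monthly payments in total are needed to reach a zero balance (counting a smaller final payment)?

39 payments

Promo months 1–6 at r₀ = 0%/12 = 0; months 7+ at r₁ = 22.8%/12 = 0.019.
After month 6 (no interest yet): B = €9,850.00 − 6·€325.00 = €7,900.00.
Then at r₁ with €325.00/mo: n₂ = −ln(1 − r₁·B/P)/ln(1+r₁) ≈ 32.92 → 33 more payments.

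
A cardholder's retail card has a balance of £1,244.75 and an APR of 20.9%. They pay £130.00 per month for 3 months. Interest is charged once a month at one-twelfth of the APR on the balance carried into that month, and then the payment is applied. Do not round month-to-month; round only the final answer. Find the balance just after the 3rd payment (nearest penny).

Monthly rate r = 20.9%/12 = 1.74167% = 0.0174167.
Each month: B ← B·(1+r) − £130.00.
Month 1: interest £21.68; balance after payment £1,136.43.
Month 2: interest £19.79; balance after payment £1,026.22.
Month 3: interest £17.87; balance after payment £914.10.

£914.10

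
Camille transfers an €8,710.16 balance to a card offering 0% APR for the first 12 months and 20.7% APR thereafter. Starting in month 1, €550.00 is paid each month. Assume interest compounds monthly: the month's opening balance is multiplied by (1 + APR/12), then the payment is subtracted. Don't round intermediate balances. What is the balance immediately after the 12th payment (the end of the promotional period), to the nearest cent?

€2,110.16

Promo months 1–12 at r₀ = 0%/12 = 0; months 13+ at r₁ = 20.7%/12 = 0.01725.
After month 12 (no interest yet): B = €8,710.16 − 12·€550.00 = €2,110.16.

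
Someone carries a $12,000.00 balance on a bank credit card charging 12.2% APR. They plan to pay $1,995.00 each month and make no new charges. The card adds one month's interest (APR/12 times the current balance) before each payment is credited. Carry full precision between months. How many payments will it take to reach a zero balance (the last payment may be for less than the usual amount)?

7 payments

Monthly rate r = 12.2%/12 = 1.01667% = 0.0101667.
Recurrence: B ← B·(1+r) − $1,995.00.
Month 1: interest $122.00; balance after payment $10,127.00.
Month 2: interest $102.96; balance after payment $8,234.96.
Closed form: n = −ln(1 − rB₀/P)/ln(1+r) = −ln(0.93885)/ln(1.01017) ≈ 6.238, so the balance reaches zero during payment 7.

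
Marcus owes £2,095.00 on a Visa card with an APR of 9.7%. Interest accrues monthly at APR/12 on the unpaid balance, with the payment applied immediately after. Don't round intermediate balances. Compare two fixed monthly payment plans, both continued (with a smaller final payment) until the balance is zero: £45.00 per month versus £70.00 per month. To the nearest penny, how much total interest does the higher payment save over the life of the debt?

£230.72

Monthly rate r = 9.7%/12 = 0.808333% = 0.00808333.
At £45.00/mo: n = ⌈−ln(1 − rB₀/P)/ln(1+r)⌉ = 59 payments (last £28.97); total interest = total paid − £2,095.00 = £543.97.
At £70.00/mo: 35 payments (last £28.25); total interest £313.25.
Interest saved = £543.97 − £313.25 = £230.72.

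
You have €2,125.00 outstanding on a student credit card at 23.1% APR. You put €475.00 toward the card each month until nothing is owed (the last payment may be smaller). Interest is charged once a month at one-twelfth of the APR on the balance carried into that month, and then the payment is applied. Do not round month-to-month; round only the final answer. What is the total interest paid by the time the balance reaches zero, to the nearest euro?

€119

Monthly rate r = 23.1%/12 = 1.925% = 0.01925.
Payoff takes n = ⌈−ln(1 − rB₀/P)/ln(1+r)⌉ = ⌈4.723⌉ = 5 payments; the last is €344.34.
Total paid = 4·€475.00 + €344.34 = €2,244.34.
Total interest = total paid − principal = €2,244.34 − €2,125.00 = €119.34.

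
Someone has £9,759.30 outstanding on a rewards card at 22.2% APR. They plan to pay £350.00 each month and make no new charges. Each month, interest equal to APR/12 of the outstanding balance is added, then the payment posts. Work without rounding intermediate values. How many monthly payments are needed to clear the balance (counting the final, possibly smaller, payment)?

Monthly rate r = 22.2%/12 = 1.85% = 0.0185.
Recurrence: B ← B·(1+r) − £350.00.
Month 1: interest £180.55; balance after payment £9,589.85.
Month 2: interest £177.41; balance after payment £9,417.26.
Closed form: n = −ln(1 − rB₀/P)/ln(1+r) = −ln(0.48415)/ln(1.0185) ≈ 39.570, so the balance reaches zero during payment 40.

40 payments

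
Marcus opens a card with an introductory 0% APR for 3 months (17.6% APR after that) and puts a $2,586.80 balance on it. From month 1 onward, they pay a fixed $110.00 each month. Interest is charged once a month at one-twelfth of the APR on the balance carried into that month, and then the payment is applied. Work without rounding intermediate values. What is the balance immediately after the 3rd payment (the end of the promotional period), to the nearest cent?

Promo months 1–3 at r₀ = 0%/12 = 0; months 4+ at r₁ = 17.6%/12 = 0.0146667.
After month 3 (no interest yet): B = $2,586.80 − 3·$110.00 = $2,256.80.

$2,256.80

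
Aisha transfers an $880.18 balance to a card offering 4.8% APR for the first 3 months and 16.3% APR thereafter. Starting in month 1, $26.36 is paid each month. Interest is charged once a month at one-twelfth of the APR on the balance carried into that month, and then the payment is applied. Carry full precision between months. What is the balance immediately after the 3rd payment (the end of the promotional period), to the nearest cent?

$811.39

Promo months 1–3 at r₀ = 4.8%/12 = 0.004; months 4+ at r₁ = 16.3%/12 = 0.0135833.
After month 3: iterate B ← B·(1+r₀) − $26.36 for 3 months → $811.39.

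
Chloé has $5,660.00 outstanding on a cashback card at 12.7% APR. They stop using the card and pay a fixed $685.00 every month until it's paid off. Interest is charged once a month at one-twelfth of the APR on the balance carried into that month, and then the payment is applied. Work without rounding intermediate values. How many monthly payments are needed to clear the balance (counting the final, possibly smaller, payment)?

9 payments

Monthly rate r = 12.7%/12 = 1.05833% = 0.0105833.
Recurrence: B ← B·(1+r) − $685.00.
Month 1: interest $59.90; balance after payment $5,034.90.
Month 2: interest $53.29; balance after payment $4,403.19.
Closed form: n = −ln(1 − rB₀/P)/ln(1+r) = −ln(0.91255)/ln(1.01058) ≈ 8.692, so the balance reaches zero during payment 9.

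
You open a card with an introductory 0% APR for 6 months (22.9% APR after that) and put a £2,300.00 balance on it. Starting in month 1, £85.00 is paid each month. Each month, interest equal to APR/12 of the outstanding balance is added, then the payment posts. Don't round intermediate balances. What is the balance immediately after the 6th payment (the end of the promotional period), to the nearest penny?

Promo months 1–6 at r₀ = 0%/12 = 0; months 7+ at r₁ = 22.9%/12 = 0.0190833.
After month 6 (no interest yet): B = £2,300.00 − 6·£85.00 = £1,790.00.

£1,790.00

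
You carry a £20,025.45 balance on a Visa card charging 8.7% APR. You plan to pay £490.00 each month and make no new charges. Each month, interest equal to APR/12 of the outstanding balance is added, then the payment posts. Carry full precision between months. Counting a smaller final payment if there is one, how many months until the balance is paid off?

Monthly rate r = 8.7%/12 = 0.725% = 0.00725.
Recurrence: B ← B·(1+r) − £490.00.
Month 1: interest £145.18; balance after payment £19,680.63.
Month 2: interest £142.68; balance after payment £19,333.32.
Closed form: n = −ln(1 − rB₀/P)/ln(1+r) = −ln(0.70371)/ln(1.00725) ≈ 48.644, so the balance reaches zero during payment 49.

49 months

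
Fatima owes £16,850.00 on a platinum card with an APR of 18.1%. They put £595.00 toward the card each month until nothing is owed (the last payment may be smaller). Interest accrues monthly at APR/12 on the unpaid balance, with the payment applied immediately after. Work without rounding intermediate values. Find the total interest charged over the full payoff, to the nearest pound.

£5,294

Monthly rate r = 18.1%/12 = 1.50833% = 0.0150833.
Payoff takes n = ⌈−ln(1 − rB₀/P)/ln(1+r)⌉ = ⌈37.215⌉ = 38 payments; the last is £128.52.
Total paid = 37·£595.00 + £128.52 = £22,143.52.
Total interest = total paid − principal = £22,143.52 − £16,850.00 = £5,293.52.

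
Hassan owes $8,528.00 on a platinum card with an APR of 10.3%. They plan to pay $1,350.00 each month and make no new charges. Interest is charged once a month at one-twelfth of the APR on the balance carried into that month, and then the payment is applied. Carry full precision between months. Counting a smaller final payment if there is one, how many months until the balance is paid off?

7 months

Monthly rate r = 10.3%/12 = 0.858333% = 0.00858333.
Recurrence: B ← B·(1+r) − $1,350.00.
Month 1: interest $73.20; balance after payment $7,251.20.
Month 2: interest $62.24; balance after payment $5,963.44.
Closed form: n = −ln(1 − rB₀/P)/ln(1+r) = −ln(0.94578)/ln(1.00858) ≈ 6.523, so the balance reaches zero during payment 7.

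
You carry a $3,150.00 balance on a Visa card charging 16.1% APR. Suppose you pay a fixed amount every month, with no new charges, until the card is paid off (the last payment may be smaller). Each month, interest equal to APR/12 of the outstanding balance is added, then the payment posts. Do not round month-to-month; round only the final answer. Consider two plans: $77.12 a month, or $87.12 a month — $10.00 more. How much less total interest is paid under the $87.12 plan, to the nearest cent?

$255.95

Monthly rate r = 16.1%/12 = 1.34167% = 0.0134167.
At $77.12/mo: n = ⌈−ln(1 − rB₀/P)/ln(1+r)⌉ = 60 payments (last $45.11); total interest = total paid − $3,150.00 = $1,445.19.
At $87.12/mo: 50 payments (last $70.36); total interest $1,189.24.
Interest saved = $1,445.19 − $1,189.24 = $255.95.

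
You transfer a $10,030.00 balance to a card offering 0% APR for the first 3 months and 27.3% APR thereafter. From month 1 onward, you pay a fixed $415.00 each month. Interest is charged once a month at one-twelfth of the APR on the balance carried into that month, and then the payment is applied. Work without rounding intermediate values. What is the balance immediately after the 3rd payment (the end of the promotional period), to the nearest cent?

Promo months 1–3 at r₀ = 0%/12 = 0; months 4+ at r₁ = 27.3%/12 = 0.02275.
After month 3 (no interest yet): B = $10,030.00 − 3·$415.00 = $8,785.00.

$8,785.00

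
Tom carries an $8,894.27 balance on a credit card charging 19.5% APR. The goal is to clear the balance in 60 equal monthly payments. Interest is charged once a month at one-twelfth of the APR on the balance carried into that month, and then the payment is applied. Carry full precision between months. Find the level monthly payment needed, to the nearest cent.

$233.18

Monthly rate r = 19.5%/12 = 1.625% = 0.01625.
Level-payment amortization: P = B₀·r / (1 − (1+r)^(−n)) = 8894.27·0.01625 / (1 − 1.01625^(−60)).
Denominator 1 − (1+r)^(−60) = 0.619839943.
P = 144.532 / 0.619839943 ≈ 233.18.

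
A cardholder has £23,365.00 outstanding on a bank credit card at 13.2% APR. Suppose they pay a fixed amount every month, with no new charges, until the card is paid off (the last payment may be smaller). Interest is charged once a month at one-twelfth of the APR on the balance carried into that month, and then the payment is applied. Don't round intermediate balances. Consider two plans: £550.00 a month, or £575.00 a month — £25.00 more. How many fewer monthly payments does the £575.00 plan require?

3 fewer payments

Monthly rate r = 13.2%/12 = 1.1% = 0.011.
At £550.00/mo: n = ⌈−ln(1 − rB₀/P)/ln(1+r)⌉ = 58 payments (last £313.46); total interest = total paid − £23,365.00 = £8,298.46.
At £575.00/mo: 55 payments (last £84.97); total interest £7,769.97.
Payments saved = 58 − 55 = 3.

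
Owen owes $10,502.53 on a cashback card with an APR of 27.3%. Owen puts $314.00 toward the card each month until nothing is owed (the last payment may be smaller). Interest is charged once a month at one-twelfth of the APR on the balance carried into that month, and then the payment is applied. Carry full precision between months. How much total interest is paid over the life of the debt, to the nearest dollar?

$9,473

Monthly rate r = 27.3%/12 = 2.275% = 0.02275.
Payoff takes n = ⌈−ln(1 − rB₀/P)/ln(1+r)⌉ = ⌈63.614⌉ = 64 payments; the last is $193.69.
Total paid = 63·$314.00 + $193.69 = $19,975.69.
Total interest = total paid − principal = $19,975.69 − $10,502.53 = $9,473.16.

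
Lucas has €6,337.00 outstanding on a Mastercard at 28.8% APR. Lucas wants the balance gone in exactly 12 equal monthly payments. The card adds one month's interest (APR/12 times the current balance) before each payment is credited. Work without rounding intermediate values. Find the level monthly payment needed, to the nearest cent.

Monthly rate r = 28.8%/12 = 2.4% = 0.024.
Level-payment amortization: P = B₀·r / (1 − (1+r)^(−n)) = 6337.00·0.024 / (1 − 1.024^(−12)).
Denominator 1 − (1+r)^(−12) = 0.247683615.
P = 152.088 / 0.247683615 ≈ 614.04.

€614.04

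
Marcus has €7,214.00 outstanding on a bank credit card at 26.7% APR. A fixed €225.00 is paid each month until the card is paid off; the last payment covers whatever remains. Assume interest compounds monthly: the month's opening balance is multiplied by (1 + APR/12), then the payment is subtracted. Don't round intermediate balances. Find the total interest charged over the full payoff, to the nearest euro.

Monthly rate r = 26.7%/12 = 2.225% = 0.02225.
Payoff takes n = ⌈−ln(1 − rB₀/P)/ln(1+r)⌉ = ⌈56.785⌉ = 57 payments; the last is €177.02.
Total paid = 56·€225.00 + €177.02 = €12,777.02.
Total interest = total paid − principal = €12,777.02 − €7,214.00 = €5,563.02.

€5,563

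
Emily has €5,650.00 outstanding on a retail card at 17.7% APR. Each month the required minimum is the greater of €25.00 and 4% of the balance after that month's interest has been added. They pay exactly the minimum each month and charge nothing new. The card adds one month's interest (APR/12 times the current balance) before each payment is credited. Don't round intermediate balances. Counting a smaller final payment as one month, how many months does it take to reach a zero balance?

Monthly rate r = 17.7%/12 = 1.475% = 0.01475.
While 4% of the post-interest balance exceeds €25.00, each month B ← (B·(1+r))·(1 − 0.04), i.e. B shrinks by the factor (1+r)·0.96 = 0.97416.
This holds for months 1–85. Entering month 86 the balance is €610.41; 4% of the post-interest balance is now below €25.00, so the flat €25.00 minimum applies from here.
From month 86 a fixed €25.00 at rate r clears €610.41 in 31 more payments. Total: 85 + 31 = 116 months.

116 months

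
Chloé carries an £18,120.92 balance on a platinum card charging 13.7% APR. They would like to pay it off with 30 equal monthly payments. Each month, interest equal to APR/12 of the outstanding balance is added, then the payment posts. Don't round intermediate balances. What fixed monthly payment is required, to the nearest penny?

Monthly rate r = 13.7%/12 = 1.14167% = 0.0114167.
Level-payment amortization: P = B₀·r / (1 − (1+r)^(−n)) = 18120.92·0.0114167 / (1 − 1.01142^(−30)).
Denominator 1 − (1+r)^(−30) = 0.288627908.
P = 206.881 / 0.288627908 ≈ 716.77.

£716.77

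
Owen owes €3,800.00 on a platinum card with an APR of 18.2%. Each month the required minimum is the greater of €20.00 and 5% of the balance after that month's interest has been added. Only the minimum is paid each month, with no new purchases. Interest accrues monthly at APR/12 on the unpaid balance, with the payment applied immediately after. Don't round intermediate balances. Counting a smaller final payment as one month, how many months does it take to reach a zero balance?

Monthly rate r = 18.2%/12 = 1.51667% = 0.0151667.
While 5% of the post-interest balance exceeds €20.00, each month B ← (B·(1+r))·(1 − 0.05), i.e. B shrinks by the factor (1+r)·0.95 = 0.96441.
This holds for months 1–63. Entering month 64 the balance is €387.46; 5% of the post-interest balance is now below €20.00, so the flat €20.00 minimum applies from here.
From month 64 a fixed €20.00 at rate r clears €387.46 in 24 more payments. Total: 63 + 24 = 87 months.

87 months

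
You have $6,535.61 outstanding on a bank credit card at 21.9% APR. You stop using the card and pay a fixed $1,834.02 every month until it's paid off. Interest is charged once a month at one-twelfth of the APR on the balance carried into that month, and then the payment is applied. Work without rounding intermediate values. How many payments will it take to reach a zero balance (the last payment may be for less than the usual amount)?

4 months

Monthly rate r = 21.9%/12 = 1.825% = 0.01825.
Recurrence: B ← B·(1+r) − $1,834.02.
Month 1: interest $119.27; balance after payment $4,820.86.
Month 2: interest $87.98; balance after payment $3,074.83.
Month 3: interest $56.12; balance after payment $1,296.92.
Month 4: interest $23.67; balance after payment $0.00.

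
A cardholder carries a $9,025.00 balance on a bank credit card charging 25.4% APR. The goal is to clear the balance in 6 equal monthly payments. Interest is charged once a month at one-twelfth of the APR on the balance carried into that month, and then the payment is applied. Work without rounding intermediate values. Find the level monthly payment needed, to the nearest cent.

Monthly rate r = 25.4%/12 = 2.11667% = 0.0211667.
Level-payment amortization: P = B₀·r / (1 − (1+r)^(−n)) = 9025.00·0.0211667 / (1 − 1.02117^(−6)).
Denominator 1 − (1+r)^(−6) = 0.118098218.
P = 191.029 / 0.118098218 ≈ 1617.54.

$1,617.54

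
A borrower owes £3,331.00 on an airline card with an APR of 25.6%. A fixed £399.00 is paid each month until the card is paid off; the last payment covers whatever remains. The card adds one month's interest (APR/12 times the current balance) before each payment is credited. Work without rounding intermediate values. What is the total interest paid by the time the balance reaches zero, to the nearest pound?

Monthly rate r = 25.6%/12 = 2.13333% = 0.0213333.
Payoff takes n = ⌈−ln(1 − rB₀/P)/ln(1+r)⌉ = ⌈9.292⌉ = 10 payments; the last is £117.20.
Total paid = 9·£399.00 + £117.20 = £3,708.20.
Total interest = total paid − principal = £3,708.20 − £3,331.00 = £377.20.

£377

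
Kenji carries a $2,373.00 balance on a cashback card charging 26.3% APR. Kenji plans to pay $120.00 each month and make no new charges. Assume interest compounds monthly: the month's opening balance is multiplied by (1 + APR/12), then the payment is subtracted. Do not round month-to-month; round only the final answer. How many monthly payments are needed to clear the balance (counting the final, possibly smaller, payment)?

Monthly rate r = 26.3%/12 = 2.19167% = 0.0219167.
Recurrence: B ← B·(1+r) − $120.00.
Month 1: interest $52.01; balance after payment $2,305.01.
Month 2: interest $50.52; balance after payment $2,235.53.
Closed form: n = −ln(1 − rB₀/P)/ln(1+r) = −ln(0.5666)/ln(1.02192) ≈ 26.204, so the balance reaches zero during payment 27.

27 payments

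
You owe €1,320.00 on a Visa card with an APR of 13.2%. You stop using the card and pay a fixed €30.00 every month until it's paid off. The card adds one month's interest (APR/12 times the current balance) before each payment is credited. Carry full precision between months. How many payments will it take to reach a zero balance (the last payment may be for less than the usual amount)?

Monthly rate r = 13.2%/12 = 1.1% = 0.011.
Recurrence: B ← B·(1+r) − €30.00.
Month 1: interest €14.52; balance after payment €1,304.52.
Month 2: interest €14.35; balance after payment €1,288.87.
Closed form: n = −ln(1 − rB₀/P)/ln(1+r) = −ln(0.516)/ln(1.011) ≈ 60.480, so the balance reaches zero during payment 61.

61 payments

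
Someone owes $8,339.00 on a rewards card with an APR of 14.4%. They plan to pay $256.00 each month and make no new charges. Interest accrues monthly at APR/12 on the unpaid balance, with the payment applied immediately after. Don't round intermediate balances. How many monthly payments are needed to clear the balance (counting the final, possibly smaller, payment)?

42 payments

Monthly rate r = 14.4%/12 = 1.2% = 0.012.
Recurrence: B ← B·(1+r) − $256.00.
Month 1: interest $100.07; balance after payment $8,183.07.
Month 2: interest $98.20; balance after payment $8,025.26.
Closed form: n = −ln(1 − rB₀/P)/ln(1+r) = −ln(0.60911)/ln(1.012) ≈ 41.561, so the balance reaches zero during payment 42.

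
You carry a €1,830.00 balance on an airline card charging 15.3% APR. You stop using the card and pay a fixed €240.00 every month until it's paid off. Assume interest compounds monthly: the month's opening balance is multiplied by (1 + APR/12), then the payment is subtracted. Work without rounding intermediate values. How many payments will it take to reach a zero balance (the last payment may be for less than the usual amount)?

Monthly rate r = 15.3%/12 = 1.275% = 0.01275.
Recurrence: B ← B·(1+r) − €240.00.
Month 1: interest €23.33; balance after payment €1,613.33.
Month 2: interest €20.57; balance after payment €1,393.90.
Closed form: n = −ln(1 − rB₀/P)/ln(1+r) = −ln(0.90278)/ln(1.01275) ≈ 8.073, so the balance reaches zero during payment 9.

9 months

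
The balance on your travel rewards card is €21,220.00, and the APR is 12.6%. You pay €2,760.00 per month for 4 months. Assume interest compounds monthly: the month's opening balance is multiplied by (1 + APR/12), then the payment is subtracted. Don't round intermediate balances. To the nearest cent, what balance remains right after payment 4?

€10,910.28

Monthly rate r = 12.6%/12 = 1.05% = 0.0105.
Each month: B ← B·(1+r) − €2,760.00.
Month 1: interest €222.81; balance after payment €18,682.81.
Month 2: interest €196.17; balance after payment €16,118.98.
Month 3: interest €169.25; balance after payment €13,528.23.
Month 4: interest €142.05; balance after payment €10,910.28.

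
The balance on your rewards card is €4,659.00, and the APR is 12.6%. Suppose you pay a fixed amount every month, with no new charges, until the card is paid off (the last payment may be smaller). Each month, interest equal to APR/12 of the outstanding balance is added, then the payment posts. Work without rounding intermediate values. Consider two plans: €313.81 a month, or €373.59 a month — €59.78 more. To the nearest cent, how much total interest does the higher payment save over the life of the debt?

Monthly rate r = 12.6%/12 = 1.05% = 0.0105.
At €313.81/mo: n = ⌈−ln(1 − rB₀/P)/ln(1+r)⌉ = 17 payments (last €70.80); total interest = total paid − €4,659.00 = €432.76.
At €373.59/mo: 14 payments (last €163.57); total interest €361.24.
Interest saved = €432.76 − €361.24 = €71.52.

€71.52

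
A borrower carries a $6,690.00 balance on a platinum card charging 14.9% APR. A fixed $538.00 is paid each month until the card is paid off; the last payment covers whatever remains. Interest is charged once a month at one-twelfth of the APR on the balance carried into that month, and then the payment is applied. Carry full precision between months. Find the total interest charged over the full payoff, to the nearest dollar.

Monthly rate r = 14.9%/12 = 1.24167% = 0.0124167.
Payoff takes n = ⌈−ln(1 − rB₀/P)/ln(1+r)⌉ = ⌈13.590⌉ = 14 payments; the last is $318.48.
Total paid = 13·$538.00 + $318.48 = $7,312.48.
Total interest = total paid − principal = $7,312.48 − $6,690.00 = $622.48.

$622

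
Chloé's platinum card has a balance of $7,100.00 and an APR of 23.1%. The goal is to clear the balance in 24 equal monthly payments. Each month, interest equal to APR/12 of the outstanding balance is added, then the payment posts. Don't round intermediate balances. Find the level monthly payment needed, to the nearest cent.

Monthly rate r = 23.1%/12 = 1.925% = 0.01925.
Level-payment amortization: P = B₀·r / (1 − (1+r)^(−n)) = 7100.00·0.01925 / (1 − 1.01925^(−24)).
Denominator 1 − (1+r)^(−24) = 0.367205469.
P = 136.675 / 0.367205469 ≈ 372.20.

$372.20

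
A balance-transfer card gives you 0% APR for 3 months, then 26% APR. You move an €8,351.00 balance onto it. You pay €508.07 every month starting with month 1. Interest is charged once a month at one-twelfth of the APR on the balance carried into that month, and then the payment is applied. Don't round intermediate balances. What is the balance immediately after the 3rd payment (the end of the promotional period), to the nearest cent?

Promo months 1–3 at r₀ = 0%/12 = 0; months 4+ at r₁ = 26%/12 = 0.0216667.
After month 3 (no interest yet): B = €8,351.00 − 3·€508.07 = €6,826.79.

€6,826.79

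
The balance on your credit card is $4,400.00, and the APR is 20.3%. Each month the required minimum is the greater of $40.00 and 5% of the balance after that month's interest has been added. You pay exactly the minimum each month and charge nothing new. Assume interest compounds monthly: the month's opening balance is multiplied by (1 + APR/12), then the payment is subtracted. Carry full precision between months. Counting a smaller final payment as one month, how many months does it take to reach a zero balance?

74 months

Monthly rate r = 20.3%/12 = 1.69167% = 0.0169167.
While 5% of the post-interest balance exceeds $40.00, each month B ← (B·(1+r))·(1 − 0.05), i.e. B shrinks by the factor (1+r)·0.95 = 0.96607.
This holds for months 1–50. Entering month 51 the balance is $783.25; 5% of the post-interest balance is now below $40.00, so the flat $40.00 minimum applies from here.
From month 51 a fixed $40.00 at rate r clears $783.25 in 24 more payments. Total: 50 + 24 = 74 months.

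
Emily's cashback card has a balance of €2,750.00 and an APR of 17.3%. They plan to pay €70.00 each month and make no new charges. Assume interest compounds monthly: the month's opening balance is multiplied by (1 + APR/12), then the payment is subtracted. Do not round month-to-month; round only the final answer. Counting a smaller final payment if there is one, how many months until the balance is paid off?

Monthly rate r = 17.3%/12 = 1.44167% = 0.0144167.
Recurrence: B ← B·(1+r) − €70.00.
Month 1: interest €39.65; balance after payment €2,719.65.
Month 2: interest €39.21; balance after payment €2,688.85.
Closed form: n = −ln(1 − rB₀/P)/ln(1+r) = −ln(0.43363)/ln(1.01442) ≈ 58.375, so the balance reaches zero during payment 59.

59 months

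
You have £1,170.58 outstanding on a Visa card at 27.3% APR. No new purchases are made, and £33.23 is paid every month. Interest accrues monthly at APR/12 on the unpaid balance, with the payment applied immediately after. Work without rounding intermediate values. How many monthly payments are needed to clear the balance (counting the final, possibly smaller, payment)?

Monthly rate r = 27.3%/12 = 2.275% = 0.02275.
Recurrence: B ← B·(1+r) − £33.23.
Month 1: interest £26.63; balance after payment £1,163.98.
Month 2: interest £26.48; balance after payment £1,157.23.
Closed form: n = −ln(1 − rB₀/P)/ln(1+r) = −ln(0.19859)/ln(1.02275) ≈ 71.860, so the balance reaches zero during payment 72.

72 payments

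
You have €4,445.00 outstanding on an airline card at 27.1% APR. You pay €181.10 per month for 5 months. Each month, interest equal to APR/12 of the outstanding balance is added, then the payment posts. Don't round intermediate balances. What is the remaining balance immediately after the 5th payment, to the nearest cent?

€4,022.77

Monthly rate r = 27.1%/12 = 2.25833% = 0.0225833.
Each month: B ← B·(1+r) − €181.10.
Month 1: interest €100.38; balance after payment €4,364.28.
Month 2: interest €98.56; balance after payment €4,281.74.
Month 3: interest €96.70; balance after payment €4,197.34.
Month 4: interest €94.79; balance after payment €4,111.03.
Month 5: interest €92.84; balance after payment €4,022.77.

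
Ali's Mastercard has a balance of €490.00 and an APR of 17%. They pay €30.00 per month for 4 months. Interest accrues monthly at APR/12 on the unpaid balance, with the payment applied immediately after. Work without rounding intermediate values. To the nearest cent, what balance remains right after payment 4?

Monthly rate r = 17%/12 = 1.41667% = 0.0141667.
Each month: B ← B·(1+r) − €30.00.
Month 1: interest €6.94; balance after payment €466.94.
Month 2: interest €6.62; balance after payment €443.56.
Month 3: interest €6.28; balance after payment €419.84.
Month 4: interest €5.95; balance after payment €395.79.

€395.79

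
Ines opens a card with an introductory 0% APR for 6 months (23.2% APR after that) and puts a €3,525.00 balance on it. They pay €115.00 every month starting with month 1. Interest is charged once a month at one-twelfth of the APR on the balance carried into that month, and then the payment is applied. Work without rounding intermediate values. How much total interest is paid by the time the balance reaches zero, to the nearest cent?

Promo months 1–6 at r₀ = 0%/12 = 0; months 7+ at r₁ = 23.2%/12 = 0.0193333.
After month 6 (no interest yet): B = €3,525.00 − 6·€115.00 = €2,835.00.
Then at r₁ with €115.00/mo: n₂ = −ln(1 − r₁·B/P)/ln(1+r₁) ≈ 33.81 → 34 more payments.
Total paid = 39·€115.00 + €93.35 = €4,578.35; interest = €4,578.35 − €3,525.00 = €1,053.35.

€1,053.35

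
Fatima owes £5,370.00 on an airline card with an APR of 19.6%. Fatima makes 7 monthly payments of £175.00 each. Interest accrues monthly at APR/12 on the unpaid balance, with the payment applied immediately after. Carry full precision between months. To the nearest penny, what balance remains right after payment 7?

Monthly rate r = 19.6%/12 = 1.63333% = 0.0163333.
Each month: B ← B·(1+r) − £175.00.
Month 1: interest £87.71; balance after payment £5,282.71.
Month 2: interest £86.28; balance after payment £5,193.99.
Month 3: interest £84.84; balance after payment £5,103.83.
Month 4: interest £83.36; balance after payment £5,012.19.
Month 5: interest £81.87; balance after payment £4,919.06.
Month 6: interest £80.34; balance after payment £4,824.40.
Month 7: interest £78.80; balance after payment £4,728.20.

£4,728.20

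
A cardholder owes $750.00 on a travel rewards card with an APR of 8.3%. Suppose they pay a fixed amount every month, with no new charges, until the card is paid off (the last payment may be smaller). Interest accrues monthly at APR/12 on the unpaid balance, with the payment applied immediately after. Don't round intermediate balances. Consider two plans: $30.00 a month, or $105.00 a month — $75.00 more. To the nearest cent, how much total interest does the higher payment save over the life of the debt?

$54.42

Monthly rate r = 8.3%/12 = 0.691667% = 0.00691667.
At $30.00/mo: n = ⌈−ln(1 − rB₀/P)/ln(1+r)⌉ = 28 payments (last $16.32); total interest = total paid − $750.00 = $76.32.
At $105.00/mo: 8 payments (last $36.90); total interest $21.90.
Interest saved = $76.32 − $21.90 = $54.42.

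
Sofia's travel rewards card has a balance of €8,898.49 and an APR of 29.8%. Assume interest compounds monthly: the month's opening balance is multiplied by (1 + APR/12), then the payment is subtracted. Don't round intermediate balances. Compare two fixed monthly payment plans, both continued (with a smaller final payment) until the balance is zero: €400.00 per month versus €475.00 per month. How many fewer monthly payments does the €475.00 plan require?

Monthly rate r = 29.8%/12 = 2.48333% = 0.0248333.
At €400.00/mo: n = ⌈−ln(1 − rB₀/P)/ln(1+r)⌉ = 33 payments (last €310.72); total interest = total paid − €8,898.49 = €4,212.23.
At €475.00/mo: 26 payments (last €246.38); total interest €3,222.89.
Payments saved = 33 − 26 = 7.

7 fewer payments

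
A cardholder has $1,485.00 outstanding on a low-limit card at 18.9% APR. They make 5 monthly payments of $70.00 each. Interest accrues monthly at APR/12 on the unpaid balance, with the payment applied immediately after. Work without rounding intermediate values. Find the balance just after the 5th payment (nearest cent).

$1,244.49

Monthly rate r = 18.9%/12 = 1.575% = 0.01575.
Each month: B ← B·(1+r) − $70.00.
Month 1: interest $23.39; balance after payment $1,438.39.
Month 2: interest $22.65; balance after payment $1,391.04.
Month 3: interest $21.91; balance after payment $1,342.95.
Month 4: interest $21.15; balance after payment $1,294.10.
Month 5: interest $20.38; balance after payment $1,244.49.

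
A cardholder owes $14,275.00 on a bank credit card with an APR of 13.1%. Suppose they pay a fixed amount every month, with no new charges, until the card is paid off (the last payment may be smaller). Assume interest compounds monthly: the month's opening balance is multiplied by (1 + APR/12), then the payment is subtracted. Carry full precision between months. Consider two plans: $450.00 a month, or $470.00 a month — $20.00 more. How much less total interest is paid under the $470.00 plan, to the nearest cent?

Monthly rate r = 13.1%/12 = 1.09167% = 0.0109167.
At $450.00/mo: n = ⌈−ln(1 − rB₀/P)/ln(1+r)⌉ = 40 payments (last $69.34); total interest = total paid − $14,275.00 = $3,344.34.
At $470.00/mo: 38 payments (last $47.32); total interest $3,162.32.
Interest saved = $3,344.34 − $3,162.32 = $182.02.

$182.02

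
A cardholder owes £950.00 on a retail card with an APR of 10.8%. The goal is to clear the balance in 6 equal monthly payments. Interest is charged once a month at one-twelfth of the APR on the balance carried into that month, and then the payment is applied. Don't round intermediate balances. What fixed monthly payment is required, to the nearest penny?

£163.36

Monthly rate r = 10.8%/12 = 0.9% = 0.009.
Level-payment amortization: P = B₀·r / (1 − (1+r)^(−n)) = 950.00·0.009 / (1 − 1.009^(−6)).
Denominator 1 − (1+r)^(−6) = 0.052339012.
P = 8.55 / 0.052339012 ≈ 163.36.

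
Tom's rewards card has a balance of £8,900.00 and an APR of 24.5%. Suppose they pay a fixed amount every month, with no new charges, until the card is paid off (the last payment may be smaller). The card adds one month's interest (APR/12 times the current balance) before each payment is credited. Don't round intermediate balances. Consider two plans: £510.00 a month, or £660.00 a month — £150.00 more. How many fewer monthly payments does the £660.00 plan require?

Monthly rate r = 24.5%/12 = 2.04167% = 0.0204167.
At £510.00/mo: n = ⌈−ln(1 − rB₀/P)/ln(1+r)⌉ = 22 payments (last £406.51); total interest = total paid − £8,900.00 = £2,216.51.
At £660.00/mo: 16 payments (last £616.09); total interest £1,616.09.
Payments saved = 22 − 16 = 6.

6 fewer payments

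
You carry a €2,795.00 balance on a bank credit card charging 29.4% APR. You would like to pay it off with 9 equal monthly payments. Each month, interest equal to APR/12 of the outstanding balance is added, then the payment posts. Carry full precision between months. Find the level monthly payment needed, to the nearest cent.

Monthly rate r = 29.4%/12 = 2.45% = 0.0245.
Level-payment amortization: P = B₀·r / (1 − (1+r)^(−n)) = 2795.00·0.0245 / (1 − 1.0245^(−9)).
Denominator 1 − (1+r)^(−9) = 0.195747656.
P = 68.4775 / 0.195747656 ≈ 349.83.

€349.83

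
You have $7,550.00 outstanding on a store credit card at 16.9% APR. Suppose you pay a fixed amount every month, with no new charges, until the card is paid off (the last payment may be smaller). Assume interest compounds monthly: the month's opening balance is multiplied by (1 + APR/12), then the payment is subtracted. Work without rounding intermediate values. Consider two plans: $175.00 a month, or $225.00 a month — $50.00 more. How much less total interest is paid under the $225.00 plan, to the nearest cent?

$1,412.95

Monthly rate r = 16.9%/12 = 1.40833% = 0.0140833.
At $175.00/mo: n = ⌈−ln(1 − rB₀/P)/ln(1+r)⌉ = 67 payments (last $155.86); total interest = total paid − $7,550.00 = $4,155.86.
At $225.00/mo: 46 payments (last $167.91); total interest $2,742.91.
Interest saved = $4,155.86 − $2,742.91 = $1,412.95.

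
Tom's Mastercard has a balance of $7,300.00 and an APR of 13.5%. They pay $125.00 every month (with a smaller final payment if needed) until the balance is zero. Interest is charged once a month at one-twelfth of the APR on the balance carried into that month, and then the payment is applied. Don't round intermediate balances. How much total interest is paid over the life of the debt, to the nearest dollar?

$4,656

Monthly rate r = 13.5%/12 = 1.125% = 0.01125.
Payoff takes n = ⌈−ln(1 − rB₀/P)/ln(1+r)⌉ = ⌈95.647⌉ = 96 payments; the last is $81.08.
Total paid = 95·$125.00 + $81.08 = $11,956.08.
Total interest = total paid − principal = $11,956.08 − $7,300.00 = $4,656.08.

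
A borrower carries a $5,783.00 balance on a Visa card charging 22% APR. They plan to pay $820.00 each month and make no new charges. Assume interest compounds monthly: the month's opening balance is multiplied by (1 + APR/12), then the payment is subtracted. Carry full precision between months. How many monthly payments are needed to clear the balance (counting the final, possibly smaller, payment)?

8 months

Monthly rate r = 22%/12 = 1.83333% = 0.0183333.
Recurrence: B ← B·(1+r) − $820.00.
Month 1: interest $106.02; balance after payment $5,069.02.
Month 2: interest $92.93; balance after payment $4,341.95.
Closed form: n = −ln(1 − rB₀/P)/ln(1+r) = −ln(0.87071)/ln(1.01833) ≈ 7.621, so the balance reaches zero during payment 8.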